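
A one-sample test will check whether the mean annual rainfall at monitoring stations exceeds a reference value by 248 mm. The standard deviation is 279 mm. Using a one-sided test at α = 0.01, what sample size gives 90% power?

For a one-sample z-test, n = ((z_α + z_β)·σ/δ)².
z_α = 2.326 (one-sided α = 0.01); z_β = 1.282 (power 90% → β = 0.1).
n = (3.608 × 279 / 248)² = 16.48
Round up: n = 17.

17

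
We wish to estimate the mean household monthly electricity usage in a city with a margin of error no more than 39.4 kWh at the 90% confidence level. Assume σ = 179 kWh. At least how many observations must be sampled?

For a mean, the margin of error is E = z·σ/√n, so n = (zσ/E)².
At 90% confidence, z = 1.645.
n = (1.645 × 179 / 39.4)² = 55.85
Round up: n = 56.

n = 56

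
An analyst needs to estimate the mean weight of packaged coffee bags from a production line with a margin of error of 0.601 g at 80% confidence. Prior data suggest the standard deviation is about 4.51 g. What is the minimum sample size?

For a mean, the margin of error is E = z·σ/√n, so n = (zσ/E)².
At 80% confidence, z = 1.282.
n = (1.282 × 4.51 / 0.601)² = 92.55
Round up: n = 93.

n = 93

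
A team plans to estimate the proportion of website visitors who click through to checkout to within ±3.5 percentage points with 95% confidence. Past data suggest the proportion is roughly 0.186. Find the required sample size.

475

For a proportion with margin E = 0.035 at 95% confidence, z = 1.960.
n = p̂(1−p̂)(z/E)² = 0.186 × 0.814 × (1.960/0.035)² = 474.80
Round up: n = 475.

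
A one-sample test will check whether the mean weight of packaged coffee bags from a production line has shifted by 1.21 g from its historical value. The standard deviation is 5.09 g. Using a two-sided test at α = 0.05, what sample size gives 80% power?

139

For a one-sample z-test, n = ((z_{α/2} + z_β)·σ/δ)².
z_{α/2} = 1.960 (two-sided α = 0.05); z_β = 0.842 (power 80% → β = 0.2).
n = (2.802 × 5.09 / 1.21)² = 138.93
Round up: n = 139.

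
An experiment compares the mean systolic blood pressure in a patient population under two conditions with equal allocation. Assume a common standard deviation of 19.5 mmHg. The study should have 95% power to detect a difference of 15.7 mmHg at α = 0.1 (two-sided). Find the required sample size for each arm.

34 per group

For two equal groups, n per group = 2·((z_{α/2} + z_β)·σ/δ)².
z_{α/2} = 1.645; z_β = 1.645 (power 95%).
n = 2 × (3.290 × 19.5 / 15.7)² = 2 × 16.70 = 33.40
Round up: n = 34 per group.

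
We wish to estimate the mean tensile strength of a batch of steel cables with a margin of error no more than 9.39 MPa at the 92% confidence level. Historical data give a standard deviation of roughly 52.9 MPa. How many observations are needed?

For a mean, the margin of error is E = z·σ/√n, so n = (zσ/E)².
At 92% confidence, z = 1.751.
n = (1.751 × 52.9 / 9.39)² = 97.31
Round up: n = 98.

98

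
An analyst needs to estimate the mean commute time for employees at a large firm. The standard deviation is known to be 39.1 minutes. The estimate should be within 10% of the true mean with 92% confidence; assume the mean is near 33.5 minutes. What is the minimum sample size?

For a mean, the margin of error is E = z·σ/√n, so n = (zσ/E)².
At 92% confidence, z = 1.751.
E = 10% of 33.5 = 3.35 minutes.
n = (1.751 × 39.1 / 3.35)² = 417.67
Round up: n = 418.

418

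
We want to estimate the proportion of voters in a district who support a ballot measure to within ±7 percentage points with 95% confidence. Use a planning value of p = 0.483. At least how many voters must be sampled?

196

For a proportion with margin E = 0.07 at 95% confidence, z = 1.960.
n = p̂(1−p̂)(z/E)² = 0.483 × 0.517 × (1.960/0.07)² = 195.77
Round up: n = 196.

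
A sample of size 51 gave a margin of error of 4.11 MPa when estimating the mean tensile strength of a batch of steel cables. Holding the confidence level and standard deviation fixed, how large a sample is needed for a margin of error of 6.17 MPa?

Margin of error scales as 1/√n, so n₂ = n₁·(E₁/E₂)².
n₂ = 51 × (4.11/6.17)² = 51 × 0.4437 = 22.63
Round up: n₂ = 23.

23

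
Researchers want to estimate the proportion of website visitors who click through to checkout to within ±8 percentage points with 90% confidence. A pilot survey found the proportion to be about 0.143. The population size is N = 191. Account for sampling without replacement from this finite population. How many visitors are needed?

For a proportion with margin E = 0.08 at 90% confidence, z = 1.645.
n = p̂(1−p̂)(z/E)² = 0.143 × 0.857 × (1.645/0.08)² = 51.82 — call this n₀.
Finite-population correction with N = 191: n = n₀ / (1 + (n₀−1)/N) = 51.82 / 1.266 = 40.93
Round up: n = 41.

41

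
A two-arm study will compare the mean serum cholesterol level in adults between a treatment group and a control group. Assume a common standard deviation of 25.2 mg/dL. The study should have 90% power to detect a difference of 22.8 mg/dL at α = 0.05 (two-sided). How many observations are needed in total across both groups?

For two equal groups, n per group = 2·((z_{α/2} + z_β)·σ/δ)².
z_{α/2} = 1.960; z_β = 1.282 (power 90%).
n = 2 × (3.242 × 25.2 / 22.8)² = 2 × 12.84 = 25.68
Round up: n = 26 per group.
Total across both groups: 2 × 26 = 52.

52 total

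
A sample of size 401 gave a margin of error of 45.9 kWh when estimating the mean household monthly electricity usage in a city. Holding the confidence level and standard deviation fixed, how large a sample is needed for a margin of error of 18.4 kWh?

2496

Margin of error scales as 1/√n, so n₂ = n₁·(E₁/E₂)².
n₂ = 401 × (45.9/18.4)² = 401 × 6.223 = 2495.42
Round up: n₂ = 2496.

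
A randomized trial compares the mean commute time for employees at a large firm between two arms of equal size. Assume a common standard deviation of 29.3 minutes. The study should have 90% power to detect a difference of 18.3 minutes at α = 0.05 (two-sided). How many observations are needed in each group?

For two equal groups, n per group = 2·((z_{α/2} + z_β)·σ/δ)².
z_{α/2} = 1.960; z_β = 1.282 (power 90%).
n = 2 × (3.242 × 29.3 / 18.3)² = 2 × 26.94 = 53.88
Round up: n = 54 per group.

54 per group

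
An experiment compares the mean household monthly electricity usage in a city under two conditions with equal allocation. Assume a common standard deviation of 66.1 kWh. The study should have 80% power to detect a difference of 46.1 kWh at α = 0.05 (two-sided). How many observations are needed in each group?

For two equal groups, n per group = 2·((z_{α/2} + z_β)·σ/δ)².
z_{α/2} = 1.960; z_β = 0.842 (power 80%).
n = 2 × (2.802 × 66.1 / 46.1)² = 2 × 16.14 = 32.28
Round up: n = 33 per group.

33 per group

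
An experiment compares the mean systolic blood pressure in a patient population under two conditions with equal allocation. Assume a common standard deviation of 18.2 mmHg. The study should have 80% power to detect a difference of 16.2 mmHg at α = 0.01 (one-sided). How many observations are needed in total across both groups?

For two equal groups, n per group = 2·((z_α + z_β)·σ/δ)².
z_α = 2.326; z_β = 0.842 (power 80%).
n = 2 × (3.168 × 18.2 / 16.2)² = 2 × 12.67 = 25.34
Round up: n = 26 per group.
Total across both groups: 2 × 26 = 52.

52 total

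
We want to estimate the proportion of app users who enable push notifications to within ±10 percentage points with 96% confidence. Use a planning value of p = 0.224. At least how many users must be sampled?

74

For a proportion with margin E = 0.1 at 96% confidence, z = 2.054.
n = p̂(1−p̂)(z/E)² = 0.224 × 0.776 × (2.054/0.1)² = 73.33
Round up: n = 74.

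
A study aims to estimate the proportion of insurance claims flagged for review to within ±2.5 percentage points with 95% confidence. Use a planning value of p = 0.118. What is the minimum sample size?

For a proportion with margin E = 0.025 at 95% confidence, z = 1.960.
n = p̂(1−p̂)(z/E)² = 0.118 × 0.882 × (1.960/0.025)² = 639.71
Round up: n = 640.

n = 640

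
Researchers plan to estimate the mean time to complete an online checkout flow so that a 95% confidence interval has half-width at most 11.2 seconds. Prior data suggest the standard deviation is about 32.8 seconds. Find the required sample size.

For a mean, the margin of error is E = z·σ/√n, so n = (zσ/E)².
At 95% confidence, z = 1.960.
n = (1.960 × 32.8 / 11.2)² = 32.95
Round up: n = 33.

n = 33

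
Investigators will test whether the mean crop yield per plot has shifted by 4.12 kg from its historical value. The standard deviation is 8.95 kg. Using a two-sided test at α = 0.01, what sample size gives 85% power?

62

For a one-sample z-test, n = ((z_{α/2} + z_β)·σ/δ)².
z_{α/2} = 2.576 (two-sided α = 0.01); z_β = 1.036 (power 85% → β = 0.15).
n = (3.612 × 8.95 / 4.12)² = 61.57
Round up: n = 62.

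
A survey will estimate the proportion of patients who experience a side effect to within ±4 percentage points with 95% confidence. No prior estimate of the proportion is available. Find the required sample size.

For a proportion with margin E = 0.04 at 95% confidence, z = 1.960.
With no prior estimate, use p = 0.5, which maximizes p(1−p) at 0.25.
n = 0.25 × (z/E)² = 0.25 × (1.960/0.04)² = 600.25
Round up: n = 601.

601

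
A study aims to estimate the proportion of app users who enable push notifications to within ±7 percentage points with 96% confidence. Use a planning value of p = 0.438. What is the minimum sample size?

212

For a proportion with margin E = 0.07 at 96% confidence, z = 2.054.
n = p̂(1−p̂)(z/E)² = 0.438 × 0.562 × (2.054/0.07)² = 211.94
Round up: n = 212.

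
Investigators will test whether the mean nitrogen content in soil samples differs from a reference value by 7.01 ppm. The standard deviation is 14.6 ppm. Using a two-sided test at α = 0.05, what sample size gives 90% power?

46

For a one-sample z-test, n = ((z_{α/2} + z_β)·σ/δ)².
z_{α/2} = 1.960 (two-sided α = 0.05); z_β = 1.282 (power 90% → β = 0.1).
n = (3.242 × 14.6 / 7.01)² = 45.59
Round up: n = 46.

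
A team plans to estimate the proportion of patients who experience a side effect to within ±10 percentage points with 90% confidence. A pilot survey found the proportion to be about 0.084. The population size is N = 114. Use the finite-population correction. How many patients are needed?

18

For a proportion with margin E = 0.1 at 90% confidence, z = 1.645.
n = p̂(1−p̂)(z/E)² = 0.084 × 0.916 × (1.645/0.1)² = 20.82 — call this n₀.
Finite-population correction with N = 114: n = n₀ / (1 + (n₀−1)/N) = 20.82 / 1.174 = 17.73
Round up: n = 18.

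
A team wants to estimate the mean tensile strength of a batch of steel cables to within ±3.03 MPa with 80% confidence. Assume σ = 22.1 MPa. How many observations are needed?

88

For a mean, the margin of error is E = z·σ/√n, so n = (zσ/E)².
At 80% confidence, z = 1.282.
n = (1.282 × 22.1 / 3.03)² = 87.43
Round up: n = 88.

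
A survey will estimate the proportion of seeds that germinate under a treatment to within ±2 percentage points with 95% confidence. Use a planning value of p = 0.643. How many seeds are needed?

For a proportion with margin E = 0.02 at 95% confidence, z = 1.960.
n = p̂(1−p̂)(z/E)² = 0.643 × 0.357 × (1.960/0.02)² = 2204.61
Round up: n = 2205.

2205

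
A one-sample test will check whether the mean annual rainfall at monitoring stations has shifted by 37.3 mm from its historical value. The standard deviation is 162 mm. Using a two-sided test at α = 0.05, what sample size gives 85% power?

n = 170

For a one-sample z-test, n = ((z_{α/2} + z_β)·σ/δ)².
z_{α/2} = 1.960 (two-sided α = 0.05); z_β = 1.036 (power 85% → β = 0.15).
n = (2.996 × 162 / 37.3)² = 169.32
Round up: n = 170.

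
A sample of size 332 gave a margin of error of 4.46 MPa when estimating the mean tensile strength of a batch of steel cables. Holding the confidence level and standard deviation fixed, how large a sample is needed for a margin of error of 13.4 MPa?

n = 37

Margin of error scales as 1/√n, so n₂ = n₁·(E₁/E₂)².
n₂ = 332 × (4.46/13.4)² = 332 × 0.1108 = 36.79
Round up: n₂ = 37.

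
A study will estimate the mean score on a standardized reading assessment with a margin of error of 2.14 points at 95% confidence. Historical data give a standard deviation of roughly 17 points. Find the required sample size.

243

For a mean, the margin of error is E = z·σ/√n, so n = (zσ/E)².
At 95% confidence, z = 1.960.
n = (1.960 × 17 / 2.14)² = 242.43
Round up: n = 243.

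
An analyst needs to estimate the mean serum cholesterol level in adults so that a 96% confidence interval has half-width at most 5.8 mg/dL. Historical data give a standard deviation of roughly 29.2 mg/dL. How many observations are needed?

107

For a mean, the margin of error is E = z·σ/√n, so n = (zσ/E)².
At 96% confidence, z = 2.054.
n = (2.054 × 29.2 / 5.8)² = 106.93
Round up: n = 107.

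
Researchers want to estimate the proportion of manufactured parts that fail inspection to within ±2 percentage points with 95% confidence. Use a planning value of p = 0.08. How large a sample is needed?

707

For a proportion with margin E = 0.02 at 95% confidence, z = 1.960.
n = p̂(1−p̂)(z/E)² = 0.08 × 0.92 × (1.960/0.02)² = 706.85
Round up: n = 707.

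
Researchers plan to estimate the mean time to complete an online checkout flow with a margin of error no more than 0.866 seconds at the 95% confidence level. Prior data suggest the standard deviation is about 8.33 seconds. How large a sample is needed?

For a mean, the margin of error is E = z·σ/√n, so n = (zσ/E)².
At 95% confidence, z = 1.960.
n = (1.960 × 8.33 / 0.866)² = 355.44
Round up: n = 356.

n = 356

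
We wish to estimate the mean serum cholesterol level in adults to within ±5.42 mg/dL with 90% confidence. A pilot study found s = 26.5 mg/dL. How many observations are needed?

65

For a mean, the margin of error is E = z·σ/√n, so n = (zσ/E)².
At 90% confidence, z = 1.645.
n = (1.645 × 26.5 / 5.42)² = 64.69
Round up: n = 65.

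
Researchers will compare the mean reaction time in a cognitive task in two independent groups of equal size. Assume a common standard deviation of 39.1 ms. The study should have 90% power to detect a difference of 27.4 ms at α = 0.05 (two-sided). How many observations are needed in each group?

For two equal groups, n per group = 2·((z_{α/2} + z_β)·σ/δ)².
z_{α/2} = 1.960; z_β = 1.282 (power 90%).
n = 2 × (3.242 × 39.1 / 27.4)² = 2 × 21.40 = 42.80
Round up: n = 43 per group.

43 per group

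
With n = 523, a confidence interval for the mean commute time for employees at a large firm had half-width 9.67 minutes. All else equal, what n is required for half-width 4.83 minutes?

Margin of error scales as 1/√n, so n₂ = n₁·(E₁/E₂)².
n₂ = 523 × (9.67/4.83)² = 523 × 4.008 = 2096.18
Round up: n₂ = 2097.

2097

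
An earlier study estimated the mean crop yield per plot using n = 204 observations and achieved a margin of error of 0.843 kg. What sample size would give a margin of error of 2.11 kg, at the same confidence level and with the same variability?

Margin of error scales as 1/√n, so n₂ = n₁·(E₁/E₂)².
n₂ = 204 × (0.843/2.11)² = 204 × 0.1596 = 32.56
Round up: n₂ = 33.

33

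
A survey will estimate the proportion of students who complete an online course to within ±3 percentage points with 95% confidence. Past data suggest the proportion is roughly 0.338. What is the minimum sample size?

956

For a proportion with margin E = 0.03 at 95% confidence, z = 1.960.
n = p̂(1−p̂)(z/E)² = 0.338 × 0.662 × (1.960/0.03)² = 955.09
Round up: n = 956.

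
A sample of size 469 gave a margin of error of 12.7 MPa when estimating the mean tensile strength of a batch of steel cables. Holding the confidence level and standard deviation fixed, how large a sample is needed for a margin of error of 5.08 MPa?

Margin of error scales as 1/√n, so n₂ = n₁·(E₁/E₂)².
n₂ = 469 × (12.7/5.08)² = 469 × 6.25 = 2931.25
Round up: n₂ = 2932.

2932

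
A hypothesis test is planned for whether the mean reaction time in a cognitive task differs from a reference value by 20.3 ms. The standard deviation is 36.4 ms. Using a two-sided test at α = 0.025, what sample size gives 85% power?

For a one-sample z-test, n = ((z_{α/2} + z_β)·σ/δ)².
z_{α/2} = 2.241 (two-sided α = 0.025); z_β = 1.036 (power 85% → β = 0.15).
n = (3.277 × 36.4 / 20.3)² = 34.53
Round up: n = 35.

35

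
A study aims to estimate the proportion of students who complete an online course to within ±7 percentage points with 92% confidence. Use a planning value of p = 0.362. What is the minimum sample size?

For a proportion with margin E = 0.07 at 92% confidence, z = 1.751.
n = p̂(1−p̂)(z/E)² = 0.362 × 0.638 × (1.751/0.07)² = 144.51
Round up: n = 145.

n = 145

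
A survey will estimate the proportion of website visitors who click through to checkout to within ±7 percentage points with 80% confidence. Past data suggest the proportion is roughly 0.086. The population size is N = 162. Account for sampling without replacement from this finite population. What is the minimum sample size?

For a proportion with margin E = 0.07 at 80% confidence, z = 1.282.
n = p̂(1−p̂)(z/E)² = 0.086 × 0.914 × (1.282/0.07)² = 26.36 — call this n₀.
Finite-population correction with N = 162: n = n₀ / (1 + (n₀−1)/N) = 26.36 / 1.157 = 22.78
Round up: n = 23.

n = 23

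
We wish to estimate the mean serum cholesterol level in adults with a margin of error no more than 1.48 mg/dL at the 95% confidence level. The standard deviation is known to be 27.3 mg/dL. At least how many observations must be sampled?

1308

For a mean, the margin of error is E = z·σ/√n, so n = (zσ/E)².
At 95% confidence, z = 1.960.
n = (1.960 × 27.3 / 1.48)² = 1307.12
Round up: n = 1308.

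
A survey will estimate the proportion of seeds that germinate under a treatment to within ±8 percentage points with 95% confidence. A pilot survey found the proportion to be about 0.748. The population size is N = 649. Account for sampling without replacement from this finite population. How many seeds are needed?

For a proportion with margin E = 0.08 at 95% confidence, z = 1.960.
n = p̂(1−p̂)(z/E)² = 0.748 × 0.252 × (1.960/0.08)² = 113.14 — call this n₀.
Finite-population correction with N = 649: n = n₀ / (1 + (n₀−1)/N) = 113.14 / 1.173 = 96.45
Round up: n = 97.

97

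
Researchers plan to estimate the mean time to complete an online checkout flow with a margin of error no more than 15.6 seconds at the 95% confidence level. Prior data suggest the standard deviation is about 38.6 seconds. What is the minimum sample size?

For a mean, the margin of error is E = z·σ/√n, so n = (zσ/E)².
At 95% confidence, z = 1.960.
n = (1.960 × 38.6 / 15.6)² = 23.52
Round up: n = 24.

24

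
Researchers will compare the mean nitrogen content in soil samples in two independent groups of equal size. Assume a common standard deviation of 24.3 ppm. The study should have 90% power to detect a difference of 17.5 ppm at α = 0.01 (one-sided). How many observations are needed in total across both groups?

102 total

For two equal groups, n per group = 2·((z_α + z_β)·σ/δ)².
z_α = 2.326; z_β = 1.282 (power 90%).
n = 2 × (3.608 × 24.3 / 17.5)² = 2 × 25.10 = 50.20
Round up: n = 51 per group.
Total across both groups: 2 × 51 = 102.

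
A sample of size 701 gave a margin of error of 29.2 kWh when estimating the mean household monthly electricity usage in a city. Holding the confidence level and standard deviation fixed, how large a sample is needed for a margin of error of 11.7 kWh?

4367

Margin of error scales as 1/√n, so n₂ = n₁·(E₁/E₂)².
n₂ = 701 × (29.2/11.7)² = 701 × 6.229 = 4366.53
Round up: n₂ = 4367.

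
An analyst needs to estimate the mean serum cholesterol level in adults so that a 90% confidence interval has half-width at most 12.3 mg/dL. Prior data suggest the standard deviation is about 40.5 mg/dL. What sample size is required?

For a mean, the margin of error is E = z·σ/√n, so n = (zσ/E)².
At 90% confidence, z = 1.645.
n = (1.645 × 40.5 / 12.3)² = 29.34
Round up: n = 30.

30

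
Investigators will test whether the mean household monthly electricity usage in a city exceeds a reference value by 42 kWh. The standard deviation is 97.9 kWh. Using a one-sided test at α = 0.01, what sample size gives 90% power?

n = 71

For a one-sample z-test, n = ((z_α + z_β)·σ/δ)².
z_α = 2.326 (one-sided α = 0.01); z_β = 1.282 (power 90% → β = 0.1).
n = (3.608 × 97.9 / 42)² = 70.73
Round up: n = 71.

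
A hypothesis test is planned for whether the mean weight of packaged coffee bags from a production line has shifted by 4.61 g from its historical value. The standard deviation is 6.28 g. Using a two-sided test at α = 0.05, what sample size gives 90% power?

20

For a one-sample z-test, n = ((z_{α/2} + z_β)·σ/δ)².
z_{α/2} = 1.960 (two-sided α = 0.05); z_β = 1.282 (power 90% → β = 0.1).
n = (3.242 × 6.28 / 4.61)² = 19.50
Round up: n = 20.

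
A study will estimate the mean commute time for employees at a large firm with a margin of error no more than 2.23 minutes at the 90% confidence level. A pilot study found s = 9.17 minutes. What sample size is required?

For a mean, the margin of error is E = z·σ/√n, so n = (zσ/E)².
At 90% confidence, z = 1.645.
n = (1.645 × 9.17 / 2.23)² = 45.76
Round up: n = 46.

n = 46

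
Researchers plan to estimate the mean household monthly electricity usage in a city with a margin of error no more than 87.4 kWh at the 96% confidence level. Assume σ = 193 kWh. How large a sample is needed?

21

For a mean, the margin of error is E = z·σ/√n, so n = (zσ/E)².
At 96% confidence, z = 2.054.
n = (2.054 × 193 / 87.4)² = 20.57
Round up: n = 21.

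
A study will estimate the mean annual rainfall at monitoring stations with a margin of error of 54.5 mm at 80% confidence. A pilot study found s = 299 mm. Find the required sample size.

For a mean, the margin of error is E = z·σ/√n, so n = (zσ/E)².
At 80% confidence, z = 1.282.
n = (1.282 × 299 / 54.5)² = 49.47
Round up: n = 50.

n = 50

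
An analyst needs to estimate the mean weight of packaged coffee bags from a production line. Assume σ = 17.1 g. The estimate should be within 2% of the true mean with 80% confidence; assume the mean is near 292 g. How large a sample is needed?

For a mean, the margin of error is E = z·σ/√n, so n = (zσ/E)².
At 80% confidence, z = 1.282.
E = 2% of 292 = 5.84 g.
n = (1.282 × 17.1 / 5.84)² = 14.09
Round up: n = 15.

15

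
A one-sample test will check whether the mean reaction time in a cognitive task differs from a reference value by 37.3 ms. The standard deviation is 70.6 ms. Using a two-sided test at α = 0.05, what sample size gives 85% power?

33

For a one-sample z-test, n = ((z_{α/2} + z_β)·σ/δ)².
z_{α/2} = 1.960 (two-sided α = 0.05); z_β = 1.036 (power 85% → β = 0.15).
n = (2.996 × 70.6 / 37.3)² = 32.16
Round up: n = 33.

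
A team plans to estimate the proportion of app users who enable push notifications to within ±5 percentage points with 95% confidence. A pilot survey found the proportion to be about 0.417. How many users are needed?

374

For a proportion with margin E = 0.05 at 95% confidence, z = 1.960.
n = p̂(1−p̂)(z/E)² = 0.417 × 0.583 × (1.960/0.05)² = 373.57
Round up: n = 374.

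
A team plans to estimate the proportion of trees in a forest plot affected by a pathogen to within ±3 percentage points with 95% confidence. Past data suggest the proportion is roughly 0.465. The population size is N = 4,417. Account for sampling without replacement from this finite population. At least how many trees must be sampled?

857

For a proportion with margin E = 0.03 at 95% confidence, z = 1.960.
n = p̂(1−p̂)(z/E)² = 0.465 × 0.535 × (1.960/0.03)² = 1061.88 — call this n₀.
Finite-population correction with N = 4,417: n = n₀ / (1 + (n₀−1)/N) = 1061.88 / 1.24 = 856.35
Round up: n = 857.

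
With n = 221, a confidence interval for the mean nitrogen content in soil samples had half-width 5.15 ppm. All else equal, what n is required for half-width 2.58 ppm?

Margin of error scales as 1/√n, so n₂ = n₁·(E₁/E₂)².
n₂ = 221 × (5.15/2.58)² = 221 × 3.985 = 880.68
Round up: n₂ = 881.

n = 881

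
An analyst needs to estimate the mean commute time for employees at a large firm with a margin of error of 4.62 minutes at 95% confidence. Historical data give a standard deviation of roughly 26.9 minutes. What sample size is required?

131

For a mean, the margin of error is E = z·σ/√n, so n = (zσ/E)².
At 95% confidence, z = 1.960.
n = (1.960 × 26.9 / 4.62)² = 130.24
Round up: n = 131.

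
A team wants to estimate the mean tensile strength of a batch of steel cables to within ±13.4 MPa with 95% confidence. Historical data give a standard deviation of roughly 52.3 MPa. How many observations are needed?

59

For a mean, the margin of error is E = z·σ/√n, so n = (zσ/E)².
At 95% confidence, z = 1.960.
n = (1.960 × 52.3 / 13.4)² = 58.52
Round up: n = 59.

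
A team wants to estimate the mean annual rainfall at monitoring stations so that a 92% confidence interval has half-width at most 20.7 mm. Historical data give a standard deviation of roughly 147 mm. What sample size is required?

155

For a mean, the margin of error is E = z·σ/√n, so n = (zσ/E)².
At 92% confidence, z = 1.751.
n = (1.751 × 147 / 20.7)² = 154.62
Round up: n = 155.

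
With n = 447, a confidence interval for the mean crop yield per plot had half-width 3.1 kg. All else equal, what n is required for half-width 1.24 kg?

n = 2794

Margin of error scales as 1/√n, so n₂ = n₁·(E₁/E₂)².
n₂ = 447 × (3.1/1.24)² = 447 × 6.25 = 2793.75
Round up: n₂ = 2794.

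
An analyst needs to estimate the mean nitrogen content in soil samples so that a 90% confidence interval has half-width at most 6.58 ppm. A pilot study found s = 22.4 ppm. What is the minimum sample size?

For a mean, the margin of error is E = z·σ/√n, so n = (zσ/E)².
At 90% confidence, z = 1.645.
n = (1.645 × 22.4 / 6.58)² = 31.36
Round up: n = 32.

32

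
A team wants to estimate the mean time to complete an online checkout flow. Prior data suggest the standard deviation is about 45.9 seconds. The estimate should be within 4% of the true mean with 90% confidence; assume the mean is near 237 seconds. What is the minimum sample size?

For a mean, the margin of error is E = z·σ/√n, so n = (zσ/E)².
At 90% confidence, z = 1.645.
E = 4% of 237 = 9.48 seconds.
n = (1.645 × 45.9 / 9.48)² = 63.44
Round up: n = 64.

64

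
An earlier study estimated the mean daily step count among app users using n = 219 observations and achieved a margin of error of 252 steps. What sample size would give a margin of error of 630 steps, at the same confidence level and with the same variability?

36

Margin of error scales as 1/√n, so n₂ = n₁·(E₁/E₂)².
n₂ = 219 × (252/630)² = 219 × 0.16 = 35.04
Round up: n₂ = 36.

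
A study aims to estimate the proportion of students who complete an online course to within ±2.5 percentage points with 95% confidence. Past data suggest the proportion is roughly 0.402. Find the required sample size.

1478

For a proportion with margin E = 0.025 at 95% confidence, z = 1.960.
n = p̂(1−p̂)(z/E)² = 0.402 × 0.598 × (1.960/0.025)² = 1477.61
Round up: n = 1478.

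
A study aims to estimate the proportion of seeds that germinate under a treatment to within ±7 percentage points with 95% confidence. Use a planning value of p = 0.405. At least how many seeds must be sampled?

For a proportion with margin E = 0.07 at 95% confidence, z = 1.960.
n = p̂(1−p̂)(z/E)² = 0.405 × 0.595 × (1.960/0.07)² = 188.92
Round up: n = 189.

189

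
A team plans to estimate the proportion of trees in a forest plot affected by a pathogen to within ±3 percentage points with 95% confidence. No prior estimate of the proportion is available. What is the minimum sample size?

n = 1068

For a proportion with margin E = 0.03 at 95% confidence, z = 1.960.
With no prior estimate, use p = 0.5, which maximizes p(1−p) at 0.25.
n = 0.25 × (z/E)² = 0.25 × (1.960/0.03)² = 1067.11
Round up: n = 1068.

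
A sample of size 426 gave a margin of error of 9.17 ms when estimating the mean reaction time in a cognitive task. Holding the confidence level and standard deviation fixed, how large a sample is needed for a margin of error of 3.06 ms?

Margin of error scales as 1/√n, so n₂ = n₁·(E₁/E₂)².
n₂ = 426 × (9.17/3.06)² = 426 × 8.98 = 3825.48
Round up: n₂ = 3826.

3826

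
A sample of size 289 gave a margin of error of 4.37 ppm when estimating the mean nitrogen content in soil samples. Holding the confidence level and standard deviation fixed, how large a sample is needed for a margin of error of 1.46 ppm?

2590

Margin of error scales as 1/√n, so n₂ = n₁·(E₁/E₂)².
n₂ = 289 × (4.37/1.46)² = 289 × 8.959 = 2589.15
Round up: n₂ = 2590.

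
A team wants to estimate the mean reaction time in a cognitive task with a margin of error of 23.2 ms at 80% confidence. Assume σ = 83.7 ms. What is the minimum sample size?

22

For a mean, the margin of error is E = z·σ/√n, so n = (zσ/E)².
At 80% confidence, z = 1.282.
n = (1.282 × 83.7 / 23.2)² = 21.39
Round up: n = 22.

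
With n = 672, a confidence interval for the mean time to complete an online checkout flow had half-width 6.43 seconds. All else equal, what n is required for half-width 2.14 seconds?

Margin of error scales as 1/√n, so n₂ = n₁·(E₁/E₂)².
n₂ = 672 × (6.43/2.14)² = 672 × 9.028 = 6066.82
Round up: n₂ = 6067.

6067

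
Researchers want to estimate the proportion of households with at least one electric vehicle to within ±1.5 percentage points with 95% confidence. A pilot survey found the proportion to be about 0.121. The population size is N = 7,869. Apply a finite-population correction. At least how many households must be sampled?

1476

For a proportion with margin E = 0.015 at 95% confidence, z = 1.960.
n = p̂(1−p̂)(z/E)² = 0.121 × 0.879 × (1.960/0.015)² = 1815.95 — call this n₀.
Finite-population correction with N = 7,869: n = n₀ / (1 + (n₀−1)/N) = 1815.95 / 1.231 = 1475.18
Round up: n = 1476.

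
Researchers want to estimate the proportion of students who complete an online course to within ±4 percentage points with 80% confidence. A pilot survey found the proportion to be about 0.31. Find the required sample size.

For a proportion with margin E = 0.04 at 80% confidence, z = 1.282.
n = p̂(1−p̂)(z/E)² = 0.31 × 0.69 × (1.282/0.04)² = 219.72
Round up: n = 220.

220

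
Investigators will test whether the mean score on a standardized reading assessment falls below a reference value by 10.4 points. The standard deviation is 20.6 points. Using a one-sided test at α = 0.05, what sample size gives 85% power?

For a one-sample z-test, n = ((z_α + z_β)·σ/δ)².
z_α = 1.645 (one-sided α = 0.05); z_β = 1.036 (power 85% → β = 0.15).
n = (2.681 × 20.6 / 10.4)² = 28.20
Round up: n = 29.

29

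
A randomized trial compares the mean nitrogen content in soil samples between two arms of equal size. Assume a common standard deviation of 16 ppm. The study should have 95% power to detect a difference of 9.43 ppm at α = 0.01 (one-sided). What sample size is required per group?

For two equal groups, n per group = 2·((z_α + z_β)·σ/δ)².
z_α = 2.326; z_β = 1.645 (power 95%).
n = 2 × (3.971 × 16 / 9.43)² = 2 × 45.40 = 90.80
Round up: n = 91 per group.

91 per group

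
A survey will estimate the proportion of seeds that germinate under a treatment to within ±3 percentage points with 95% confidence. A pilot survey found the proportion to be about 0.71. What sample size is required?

For a proportion with margin E = 0.03 at 95% confidence, z = 1.960.
n = p̂(1−p̂)(z/E)² = 0.71 × 0.29 × (1.960/0.03)² = 878.87
Round up: n = 879.

879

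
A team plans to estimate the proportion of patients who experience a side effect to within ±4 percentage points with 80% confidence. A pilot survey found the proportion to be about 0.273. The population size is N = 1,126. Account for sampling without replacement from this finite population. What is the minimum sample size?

173

For a proportion with margin E = 0.04 at 80% confidence, z = 1.282.
n = p̂(1−p̂)(z/E)² = 0.273 × 0.727 × (1.282/0.04)² = 203.87 — call this n₀.
Finite-population correction with N = 1,126: n = n₀ / (1 + (n₀−1)/N) = 203.87 / 1.18 = 172.77
Round up: n = 173.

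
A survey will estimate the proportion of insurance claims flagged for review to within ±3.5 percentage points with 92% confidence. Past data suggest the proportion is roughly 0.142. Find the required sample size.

305

For a proportion with margin E = 0.035 at 92% confidence, z = 1.751.
n = p̂(1−p̂)(z/E)² = 0.142 × 0.858 × (1.751/0.035)² = 304.94
Round up: n = 305.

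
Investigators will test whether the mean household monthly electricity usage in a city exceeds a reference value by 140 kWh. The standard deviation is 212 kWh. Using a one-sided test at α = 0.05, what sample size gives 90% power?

20

For a one-sample z-test, n = ((z_α + z_β)·σ/δ)².
z_α = 1.645 (one-sided α = 0.05); z_β = 1.282 (power 90% → β = 0.1).
n = (2.927 × 212 / 140)² = 19.65
Round up: n = 20.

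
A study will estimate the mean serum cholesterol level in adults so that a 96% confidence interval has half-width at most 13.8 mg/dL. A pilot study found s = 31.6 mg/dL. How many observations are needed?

For a mean, the margin of error is E = z·σ/√n, so n = (zσ/E)².
At 96% confidence, z = 2.054.
n = (2.054 × 31.6 / 13.8)² = 22.12
Round up: n = 23.

23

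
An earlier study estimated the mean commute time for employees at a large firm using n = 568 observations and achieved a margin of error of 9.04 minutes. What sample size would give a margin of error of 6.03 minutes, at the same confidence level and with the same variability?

Margin of error scales as 1/√n, so n₂ = n₁·(E₁/E₂)².
n₂ = 568 × (9.04/6.03)² = 568 × 2.248 = 1276.86
Round up: n₂ = 1277.

n = 1277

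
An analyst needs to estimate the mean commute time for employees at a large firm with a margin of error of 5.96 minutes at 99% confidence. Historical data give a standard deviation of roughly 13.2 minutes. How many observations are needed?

33

For a mean, the margin of error is E = z·σ/√n, so n = (zσ/E)².
At 99% confidence, z = 2.576.
n = (2.576 × 13.2 / 5.96)² = 32.55
Round up: n = 33.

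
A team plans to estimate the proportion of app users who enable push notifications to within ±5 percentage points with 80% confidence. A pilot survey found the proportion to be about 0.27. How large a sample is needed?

130

For a proportion with margin E = 0.05 at 80% confidence, z = 1.282.
n = p̂(1−p̂)(z/E)² = 0.27 × 0.73 × (1.282/0.05)² = 129.58
Round up: n = 130.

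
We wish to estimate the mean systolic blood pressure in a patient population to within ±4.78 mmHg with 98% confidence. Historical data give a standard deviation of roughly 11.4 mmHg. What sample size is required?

31

For a mean, the margin of error is E = z·σ/√n, so n = (zσ/E)².
At 98% confidence, z = 2.326.
n = (2.326 × 11.4 / 4.78)² = 30.77
Round up: n = 31.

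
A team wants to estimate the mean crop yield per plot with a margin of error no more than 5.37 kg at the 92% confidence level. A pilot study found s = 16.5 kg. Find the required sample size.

For a mean, the margin of error is E = z·σ/√n, so n = (zσ/E)².
At 92% confidence, z = 1.751.
n = (1.751 × 16.5 / 5.37)² = 28.95
Round up: n = 29.

29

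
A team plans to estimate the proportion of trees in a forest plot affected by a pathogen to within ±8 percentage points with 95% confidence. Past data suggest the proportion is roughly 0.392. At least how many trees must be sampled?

For a proportion with margin E = 0.08 at 95% confidence, z = 1.960.
n = p̂(1−p̂)(z/E)² = 0.392 × 0.608 × (1.960/0.08)² = 143.06
Round up: n = 144.

144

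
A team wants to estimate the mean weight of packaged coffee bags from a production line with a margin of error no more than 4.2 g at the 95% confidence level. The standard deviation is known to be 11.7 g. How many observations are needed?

For a mean, the margin of error is E = z·σ/√n, so n = (zσ/E)².
At 95% confidence, z = 1.960.
n = (1.960 × 11.7 / 4.2)² = 29.81
Round up: n = 30.

30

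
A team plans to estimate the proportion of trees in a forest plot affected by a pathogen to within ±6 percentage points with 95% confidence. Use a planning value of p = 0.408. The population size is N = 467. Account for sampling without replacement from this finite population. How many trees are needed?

167

For a proportion with margin E = 0.06 at 95% confidence, z = 1.960.
n = p̂(1−p̂)(z/E)² = 0.408 × 0.592 × (1.960/0.06)² = 257.75 — call this n₀.
Finite-population correction with N = 467: n = n₀ / (1 + (n₀−1)/N) = 257.75 / 1.55 = 166.29
Round up: n = 167.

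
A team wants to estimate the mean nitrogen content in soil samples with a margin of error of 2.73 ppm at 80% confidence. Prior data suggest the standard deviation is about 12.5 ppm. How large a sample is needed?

For a mean, the margin of error is E = z·σ/√n, so n = (zσ/E)².
At 80% confidence, z = 1.282.
n = (1.282 × 12.5 / 2.73)² = 34.46
Round up: n = 35.

35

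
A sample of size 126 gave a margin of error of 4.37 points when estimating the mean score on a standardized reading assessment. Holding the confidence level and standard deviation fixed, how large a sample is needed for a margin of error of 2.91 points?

Margin of error scales as 1/√n, so n₂ = n₁·(E₁/E₂)².
n₂ = 126 × (4.37/2.91)² = 126 × 2.255 = 284.13
Round up: n₂ = 285.

n = 285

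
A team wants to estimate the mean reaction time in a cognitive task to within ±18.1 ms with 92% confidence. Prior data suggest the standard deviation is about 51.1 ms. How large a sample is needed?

25

For a mean, the margin of error is E = z·σ/√n, so n = (zσ/E)².
At 92% confidence, z = 1.751.
n = (1.751 × 51.1 / 18.1)² = 24.44
Round up: n = 25.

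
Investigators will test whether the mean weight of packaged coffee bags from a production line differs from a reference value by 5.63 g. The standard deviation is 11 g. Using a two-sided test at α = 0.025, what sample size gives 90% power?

n = 48

For a one-sample z-test, n = ((z_{α/2} + z_β)·σ/δ)².
z_{α/2} = 2.241 (two-sided α = 0.025); z_β = 1.282 (power 90% → β = 0.1).
n = (3.523 × 11 / 5.63)² = 47.38
Round up: n = 48.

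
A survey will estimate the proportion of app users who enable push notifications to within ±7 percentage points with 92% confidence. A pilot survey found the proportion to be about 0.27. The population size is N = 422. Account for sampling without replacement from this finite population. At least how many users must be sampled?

96

For a proportion with margin E = 0.07 at 92% confidence, z = 1.751.
n = p̂(1−p̂)(z/E)² = 0.27 × 0.73 × (1.751/0.07)² = 123.33 — call this n₀.
Finite-population correction with N = 422: n = n₀ / (1 + (n₀−1)/N) = 123.33 / 1.29 = 95.60
Round up: n = 96.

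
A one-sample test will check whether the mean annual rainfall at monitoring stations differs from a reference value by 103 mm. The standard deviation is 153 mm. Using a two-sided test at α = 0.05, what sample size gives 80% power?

18

For a one-sample z-test, n = ((z_{α/2} + z_β)·σ/δ)².
z_{α/2} = 1.960 (two-sided α = 0.05); z_β = 0.842 (power 80% → β = 0.2).
n = (2.802 × 153 / 103)² = 17.32
Round up: n = 18.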